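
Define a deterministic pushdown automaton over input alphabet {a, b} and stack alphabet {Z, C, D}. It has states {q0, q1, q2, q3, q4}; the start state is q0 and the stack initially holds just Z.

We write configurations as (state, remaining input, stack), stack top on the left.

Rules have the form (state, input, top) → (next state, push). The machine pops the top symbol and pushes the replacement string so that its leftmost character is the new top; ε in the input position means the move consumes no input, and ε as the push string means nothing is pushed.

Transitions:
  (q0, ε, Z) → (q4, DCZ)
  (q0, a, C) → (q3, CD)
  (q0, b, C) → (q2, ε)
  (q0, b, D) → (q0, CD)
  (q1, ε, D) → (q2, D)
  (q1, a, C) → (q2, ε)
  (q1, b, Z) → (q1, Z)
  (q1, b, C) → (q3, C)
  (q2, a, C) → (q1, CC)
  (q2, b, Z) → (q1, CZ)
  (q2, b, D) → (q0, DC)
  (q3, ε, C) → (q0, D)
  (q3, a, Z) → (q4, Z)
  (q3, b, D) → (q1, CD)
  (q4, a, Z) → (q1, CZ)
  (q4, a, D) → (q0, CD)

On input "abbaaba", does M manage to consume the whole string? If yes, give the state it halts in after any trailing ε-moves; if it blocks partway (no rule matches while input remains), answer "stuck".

(q0, abbaaba, Z)
  ε-move, top Z: go to q4, push DCZ → (q4, abbaaba, DCZ)
  read a, top D: go to q0, push CD → (q0, bbaaba, CDCZ)
  read b, top C: go to q2, push ε → (q2, baaba, DCZ)
  read b, top D: go to q0, push DC → (q0, aaba, DCCZ)
No transition for (q0, a, top D); M blocks with input aaba remaining.

stuck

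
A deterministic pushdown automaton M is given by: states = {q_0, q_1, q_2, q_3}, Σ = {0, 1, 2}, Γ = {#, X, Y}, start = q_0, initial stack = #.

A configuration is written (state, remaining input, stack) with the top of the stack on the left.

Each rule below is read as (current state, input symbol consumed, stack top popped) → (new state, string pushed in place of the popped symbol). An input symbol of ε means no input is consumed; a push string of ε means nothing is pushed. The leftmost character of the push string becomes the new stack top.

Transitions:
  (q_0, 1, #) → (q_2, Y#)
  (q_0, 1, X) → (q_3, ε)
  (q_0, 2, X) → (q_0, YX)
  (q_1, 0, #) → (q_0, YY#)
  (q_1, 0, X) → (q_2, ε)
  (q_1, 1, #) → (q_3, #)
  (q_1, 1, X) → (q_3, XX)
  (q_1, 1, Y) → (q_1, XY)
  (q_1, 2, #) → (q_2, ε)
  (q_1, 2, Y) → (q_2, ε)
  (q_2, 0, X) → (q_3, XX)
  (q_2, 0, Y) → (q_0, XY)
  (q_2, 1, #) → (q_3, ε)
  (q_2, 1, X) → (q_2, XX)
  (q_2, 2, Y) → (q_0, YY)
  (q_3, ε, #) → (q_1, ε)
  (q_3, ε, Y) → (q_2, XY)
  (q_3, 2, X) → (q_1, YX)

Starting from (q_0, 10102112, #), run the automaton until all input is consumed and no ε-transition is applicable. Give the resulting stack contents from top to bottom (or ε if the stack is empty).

YXXYXXY#

(q_0, 10102112, #)
  read 1, top #: go to q_2, push Y# → (q_2, 0102112, Y#)
  read 0, top Y: go to q_0, push XY → (q_0, 102112, XY#)
  read 1, top X: go to q_3, push ε → (q_3, 02112, Y#)
  ε-move, top Y: go to q_2, push XY → (q_2, 02112, XY#)
  read 0, top X: go to q_3, push XX → (q_3, 2112, XXY#)
  read 2, top X: go to q_1, push YX → (q_1, 112, YXXY#)
  read 1, top Y: go to q_1, push XY → (q_1, 12, XYXXY#)
  read 1, top X: go to q_3, push XX → (q_3, 2, XXYXXY#)
  read 2, top X: go to q_1, push YX → (q_1, ε, YXXYXXY#)
All input consumed in state q_1 with stack YXXYXXY#.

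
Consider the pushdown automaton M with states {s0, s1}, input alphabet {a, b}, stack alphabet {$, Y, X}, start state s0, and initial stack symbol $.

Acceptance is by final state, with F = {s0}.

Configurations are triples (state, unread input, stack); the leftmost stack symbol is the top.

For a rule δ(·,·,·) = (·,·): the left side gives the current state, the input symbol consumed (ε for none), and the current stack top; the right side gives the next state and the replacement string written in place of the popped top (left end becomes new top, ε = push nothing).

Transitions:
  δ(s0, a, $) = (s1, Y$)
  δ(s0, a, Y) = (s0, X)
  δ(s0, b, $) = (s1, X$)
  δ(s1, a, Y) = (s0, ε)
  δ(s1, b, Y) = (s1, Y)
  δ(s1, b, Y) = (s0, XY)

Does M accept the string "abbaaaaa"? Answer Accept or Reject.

Accept

One accepting computation: (s0, abbaaaaa, $) ⊢ (s1, bbaaaaa, Y$) ⊢ (s1, baaaaa, Y$) ⊢ (s1, aaaaa, Y$) ⊢ (s0, aaaa, $) ⊢ (s1, aaa, Y$) ⊢ (s0, aa, $) ⊢ (s1, a, Y$) ⊢ (s0, ε, $)
All input consumed and state s0 ∈ F.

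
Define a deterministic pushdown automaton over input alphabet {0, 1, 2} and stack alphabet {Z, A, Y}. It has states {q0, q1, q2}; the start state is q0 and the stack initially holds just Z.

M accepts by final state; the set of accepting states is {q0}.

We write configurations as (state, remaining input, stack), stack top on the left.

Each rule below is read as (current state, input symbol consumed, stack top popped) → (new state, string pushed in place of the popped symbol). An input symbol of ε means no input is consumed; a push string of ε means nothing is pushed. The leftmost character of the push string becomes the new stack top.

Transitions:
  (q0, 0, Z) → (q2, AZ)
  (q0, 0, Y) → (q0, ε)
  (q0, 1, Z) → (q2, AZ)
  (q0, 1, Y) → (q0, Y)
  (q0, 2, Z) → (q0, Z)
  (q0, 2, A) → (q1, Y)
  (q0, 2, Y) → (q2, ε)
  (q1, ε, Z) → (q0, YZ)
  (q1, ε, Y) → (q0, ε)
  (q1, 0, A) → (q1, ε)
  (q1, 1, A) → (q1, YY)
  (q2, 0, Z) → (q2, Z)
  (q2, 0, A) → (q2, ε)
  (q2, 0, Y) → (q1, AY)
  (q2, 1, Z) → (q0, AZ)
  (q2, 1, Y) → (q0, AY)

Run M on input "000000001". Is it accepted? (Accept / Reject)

Accept

(q0, 000000001, Z)
  read 0, top Z: go to q2, push AZ → (q2, 00000001, AZ)
  read 0, top A: go to q2, push ε → (q2, 0000001, Z)
  read 0, top Z: go to q2, push Z → (q2, 000001, Z)
  read 0, top Z: go to q2, push Z → (q2, 00001, Z)
  read 0, top Z: go to q2, push Z → (q2, 0001, Z)
  read 0, top Z: go to q2, push Z → (q2, 001, Z)
  read 0, top Z: go to q2, push Z → (q2, 01, Z)
  read 0, top Z: go to q2, push Z → (q2, 1, Z)
  read 1, top Z: go to q0, push AZ → (q0, ε, AZ)
All input consumed; state q0 ∈ F.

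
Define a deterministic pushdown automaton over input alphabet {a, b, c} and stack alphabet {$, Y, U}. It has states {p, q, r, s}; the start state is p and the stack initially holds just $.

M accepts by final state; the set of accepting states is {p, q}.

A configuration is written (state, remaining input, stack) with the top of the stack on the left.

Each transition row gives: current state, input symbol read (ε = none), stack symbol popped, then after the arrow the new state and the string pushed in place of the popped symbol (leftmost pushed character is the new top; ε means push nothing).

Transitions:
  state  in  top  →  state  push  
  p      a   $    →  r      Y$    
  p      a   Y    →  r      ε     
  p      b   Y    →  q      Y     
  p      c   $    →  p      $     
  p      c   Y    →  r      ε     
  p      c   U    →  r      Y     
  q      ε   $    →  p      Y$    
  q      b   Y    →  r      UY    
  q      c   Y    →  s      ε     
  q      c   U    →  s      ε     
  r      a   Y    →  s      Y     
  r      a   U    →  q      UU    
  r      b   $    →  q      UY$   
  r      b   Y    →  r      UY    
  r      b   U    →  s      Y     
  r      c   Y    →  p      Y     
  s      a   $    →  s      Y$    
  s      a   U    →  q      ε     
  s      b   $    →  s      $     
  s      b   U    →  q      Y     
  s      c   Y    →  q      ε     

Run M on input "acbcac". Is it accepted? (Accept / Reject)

(p, acbcac, $)
  read a, top $: go to r, push Y$ → (r, cbcac, Y$)
  read c, top Y: go to p, push Y → (p, bcac, Y$)
  read b, top Y: go to q, push Y → (q, cac, Y$)
  read c, top Y: go to s, push ε → (s, ac, $)
  read a, top $: go to s, push Y$ → (s, c, Y$)
  read c, top Y: go to q, push ε → (q, ε, $)
All input consumed; state q ∈ F.

Accept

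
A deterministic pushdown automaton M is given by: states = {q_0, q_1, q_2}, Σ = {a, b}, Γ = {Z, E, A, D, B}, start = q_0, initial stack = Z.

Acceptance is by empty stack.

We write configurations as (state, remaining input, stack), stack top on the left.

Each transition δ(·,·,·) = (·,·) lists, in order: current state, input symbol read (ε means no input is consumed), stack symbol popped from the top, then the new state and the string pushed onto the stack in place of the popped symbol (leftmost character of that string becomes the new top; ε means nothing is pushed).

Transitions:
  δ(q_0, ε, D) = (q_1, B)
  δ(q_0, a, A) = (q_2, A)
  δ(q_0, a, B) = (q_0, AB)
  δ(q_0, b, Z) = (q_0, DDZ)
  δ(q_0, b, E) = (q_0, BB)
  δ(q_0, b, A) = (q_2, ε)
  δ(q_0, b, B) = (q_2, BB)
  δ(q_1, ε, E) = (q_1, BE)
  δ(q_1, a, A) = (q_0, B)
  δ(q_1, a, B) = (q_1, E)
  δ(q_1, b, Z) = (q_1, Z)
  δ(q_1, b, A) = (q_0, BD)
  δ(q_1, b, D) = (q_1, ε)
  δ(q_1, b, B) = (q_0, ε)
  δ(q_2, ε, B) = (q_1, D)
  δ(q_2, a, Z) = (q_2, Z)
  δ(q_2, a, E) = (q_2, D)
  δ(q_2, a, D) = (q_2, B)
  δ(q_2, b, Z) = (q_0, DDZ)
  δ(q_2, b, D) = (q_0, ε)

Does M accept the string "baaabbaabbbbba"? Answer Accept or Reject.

Reject

(q_0, baaabbaabbbbba, Z)
  read b, top Z: go to q_0, push DDZ → (q_0, aaabbaabbbbba, DDZ)
  ε-move, top D: go to q_1, push B → (q_1, aaabbaabbbbba, BDZ)
  read a, top B: go to q_1, push E → (q_1, aabbaabbbbba, EDZ)
  ε-move, top E: go to q_1, push BE → (q_1, aabbaabbbbba, BEDZ)
  read a, top B: go to q_1, push E → (q_1, abbaabbbbba, EEDZ)
  ε-move, top E: go to q_1, push BE → (q_1, abbaabbbbba, BEEDZ)
  read a, top B: go to q_1, push E → (q_1, bbaabbbbba, EEEDZ)
  ε-move, top E: go to q_1, push BE → (q_1, bbaabbbbba, BEEEDZ)
  read b, top B: go to q_0, push ε → (q_0, baabbbbba, EEEDZ)
  read b, top E: go to q_0, push BB → (q_0, aabbbbba, BBEEDZ)
  read a, top B: go to q_0, push AB → (q_0, abbbbba, ABBEEDZ)
  read a, top A: go to q_2, push A → (q_2, bbbbba, ABBEEDZ)
No transition applies at (q_2, bbbbba, ABBEEDZ); input not fully consumed.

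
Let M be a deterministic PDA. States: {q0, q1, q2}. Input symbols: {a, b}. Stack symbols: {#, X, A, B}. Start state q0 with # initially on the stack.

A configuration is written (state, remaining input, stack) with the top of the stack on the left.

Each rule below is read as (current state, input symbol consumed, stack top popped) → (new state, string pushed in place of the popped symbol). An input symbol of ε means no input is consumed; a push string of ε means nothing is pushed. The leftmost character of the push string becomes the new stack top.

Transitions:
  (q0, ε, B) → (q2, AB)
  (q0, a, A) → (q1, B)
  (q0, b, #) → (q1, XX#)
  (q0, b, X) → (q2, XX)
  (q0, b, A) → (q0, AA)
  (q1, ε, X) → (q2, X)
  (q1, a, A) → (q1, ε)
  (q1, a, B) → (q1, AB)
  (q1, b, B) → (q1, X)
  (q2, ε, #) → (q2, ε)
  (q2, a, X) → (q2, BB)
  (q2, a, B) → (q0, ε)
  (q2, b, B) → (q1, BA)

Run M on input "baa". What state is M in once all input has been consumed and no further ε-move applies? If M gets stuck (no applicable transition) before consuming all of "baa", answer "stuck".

q2

(q0, baa, #)
  read b, top #: go to q1, push XX# → (q1, aa, XX#)
  ε-move, top X: go to q2, push X → (q2, aa, XX#)
  read a, top X: go to q2, push BB → (q2, a, BBX#)
  read a, top B: go to q0, push ε → (q0, ε, BX#)
  ε-move, top B: go to q2, push AB → (q2, ε, ABX#)
All input consumed; M is in state q2.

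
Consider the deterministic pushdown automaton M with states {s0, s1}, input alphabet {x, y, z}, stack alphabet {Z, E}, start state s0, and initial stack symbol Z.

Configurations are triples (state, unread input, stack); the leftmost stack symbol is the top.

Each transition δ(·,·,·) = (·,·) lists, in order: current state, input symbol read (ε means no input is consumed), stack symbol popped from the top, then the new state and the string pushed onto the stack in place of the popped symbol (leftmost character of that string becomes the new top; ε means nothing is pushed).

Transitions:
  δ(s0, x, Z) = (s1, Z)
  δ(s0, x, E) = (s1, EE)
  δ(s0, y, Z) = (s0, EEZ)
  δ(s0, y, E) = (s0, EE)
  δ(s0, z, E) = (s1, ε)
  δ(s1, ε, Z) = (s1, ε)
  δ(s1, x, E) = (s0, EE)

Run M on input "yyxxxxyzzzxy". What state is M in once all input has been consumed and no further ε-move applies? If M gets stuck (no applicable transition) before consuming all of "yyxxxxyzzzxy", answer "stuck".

stuck

(s0, yyxxxxyzzzxy, Z)
  read y, top Z: go to s0, push EEZ → (s0, yxxxxyzzzxy, EEZ)
  read y, top E: go to s0, push EE → (s0, xxxxyzzzxy, EEEZ)
  read x, top E: go to s1, push EE → (s1, xxxyzzzxy, EEEEZ)
  read x, top E: go to s0, push EE → (s0, xxyzzzxy, EEEEEZ)
  read x, top E: go to s1, push EE → (s1, xyzzzxy, EEEEEEZ)
  read x, top E: go to s0, push EE → (s0, yzzzxy, EEEEEEEZ)
  read y, top E: go to s0, push EE → (s0, zzzxy, EEEEEEEEZ)
  read z, top E: go to s1, push ε → (s1, zzxy, EEEEEEEZ)
No transition for (s1, z, top E); M blocks with input zzxy remaining.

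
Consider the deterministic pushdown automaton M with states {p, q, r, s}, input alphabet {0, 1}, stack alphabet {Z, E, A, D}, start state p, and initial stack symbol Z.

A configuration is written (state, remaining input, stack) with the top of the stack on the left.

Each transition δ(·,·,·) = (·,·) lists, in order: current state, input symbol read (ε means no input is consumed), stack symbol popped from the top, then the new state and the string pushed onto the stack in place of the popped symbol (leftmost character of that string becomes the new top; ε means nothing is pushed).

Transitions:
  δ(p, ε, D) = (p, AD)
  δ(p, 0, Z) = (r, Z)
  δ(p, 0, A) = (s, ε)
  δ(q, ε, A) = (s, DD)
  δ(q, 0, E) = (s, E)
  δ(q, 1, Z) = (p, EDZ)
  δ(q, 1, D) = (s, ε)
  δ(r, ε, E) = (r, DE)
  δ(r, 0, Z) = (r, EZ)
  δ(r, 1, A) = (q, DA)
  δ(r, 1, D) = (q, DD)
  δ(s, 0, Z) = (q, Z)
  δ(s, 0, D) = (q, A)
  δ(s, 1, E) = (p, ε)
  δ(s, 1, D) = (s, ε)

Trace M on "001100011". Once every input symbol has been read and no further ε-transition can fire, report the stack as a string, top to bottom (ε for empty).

(p, 001100011, Z) ⊢ (r, 01100011, Z) ⊢ (r, 1100011, EZ) ⊢ (r, 1100011, DEZ) ⊢ (q, 100011, DDEZ) ⊢ (s, 00011, DEZ) ⊢ (q, 0011, AEZ) ⊢ (s, 0011, DDEZ) ⊢ (q, 011, ADEZ) ⊢ (s, 011, DDDEZ) ⊢ (q, 11, ADDEZ) ⊢ (s, 11, DDDDEZ) ⊢ (s, 1, DDDEZ) ⊢ (s, ε, DDEZ)
All input consumed in state s with stack DDEZ.

DDEZ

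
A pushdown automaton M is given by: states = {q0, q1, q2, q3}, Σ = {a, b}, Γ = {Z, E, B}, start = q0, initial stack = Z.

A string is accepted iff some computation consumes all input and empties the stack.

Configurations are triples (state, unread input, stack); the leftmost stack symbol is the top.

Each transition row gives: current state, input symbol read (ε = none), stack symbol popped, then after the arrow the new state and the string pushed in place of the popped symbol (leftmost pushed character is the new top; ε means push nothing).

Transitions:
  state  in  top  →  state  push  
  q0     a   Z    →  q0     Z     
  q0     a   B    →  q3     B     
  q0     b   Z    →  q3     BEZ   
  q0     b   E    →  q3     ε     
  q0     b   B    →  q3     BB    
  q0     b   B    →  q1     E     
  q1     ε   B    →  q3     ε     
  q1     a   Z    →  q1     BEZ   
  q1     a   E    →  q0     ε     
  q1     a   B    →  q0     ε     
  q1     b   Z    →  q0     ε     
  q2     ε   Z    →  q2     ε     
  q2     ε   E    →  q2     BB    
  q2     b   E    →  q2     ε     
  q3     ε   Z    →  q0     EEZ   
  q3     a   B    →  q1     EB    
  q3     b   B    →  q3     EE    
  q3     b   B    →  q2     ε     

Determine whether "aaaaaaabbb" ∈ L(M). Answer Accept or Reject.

One accepting computation: (q0, aaaaaaabbb, Z) ⊢ (q0, aaaaaabbb, Z) ⊢ (q0, aaaaabbb, Z) ⊢ (q0, aaaabbb, Z) ⊢ (q0, aaabbb, Z) ⊢ (q0, aabbb, Z) ⊢ (q0, abbb, Z) ⊢ (q0, bbb, Z) ⊢ (q3, bb, BEZ) ⊢ (q2, b, EZ) ⊢ (q2, ε, Z) ⊢ (q2, ε, ε)
All input consumed and the stack is empty.

Accept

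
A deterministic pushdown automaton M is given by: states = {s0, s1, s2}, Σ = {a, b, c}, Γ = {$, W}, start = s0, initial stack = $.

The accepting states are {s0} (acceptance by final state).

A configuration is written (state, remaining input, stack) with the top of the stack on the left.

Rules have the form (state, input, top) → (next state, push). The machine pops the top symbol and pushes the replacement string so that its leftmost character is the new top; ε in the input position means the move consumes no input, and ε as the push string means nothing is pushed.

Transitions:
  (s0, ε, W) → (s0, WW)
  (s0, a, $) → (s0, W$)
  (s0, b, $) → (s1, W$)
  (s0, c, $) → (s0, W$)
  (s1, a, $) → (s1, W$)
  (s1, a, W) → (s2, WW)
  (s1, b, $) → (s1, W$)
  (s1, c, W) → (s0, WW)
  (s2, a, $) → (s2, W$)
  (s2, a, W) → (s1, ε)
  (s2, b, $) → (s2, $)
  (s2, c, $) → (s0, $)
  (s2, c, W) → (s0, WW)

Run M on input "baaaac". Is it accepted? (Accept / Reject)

Accept

(s0, baaaac, $)
  read b, top $: go to s1, push W$ → (s1, aaaac, W$)
  read a, top W: go to s2, push WW → (s2, aaac, WW$)
  read a, top W: go to s1, push ε → (s1, aac, W$)
  read a, top W: go to s2, push WW → (s2, ac, WW$)
  read a, top W: go to s1, push ε → (s1, c, W$)
  read c, top W: go to s0, push WW → (s0, ε, WW$)
All input consumed; state s0 ∈ F.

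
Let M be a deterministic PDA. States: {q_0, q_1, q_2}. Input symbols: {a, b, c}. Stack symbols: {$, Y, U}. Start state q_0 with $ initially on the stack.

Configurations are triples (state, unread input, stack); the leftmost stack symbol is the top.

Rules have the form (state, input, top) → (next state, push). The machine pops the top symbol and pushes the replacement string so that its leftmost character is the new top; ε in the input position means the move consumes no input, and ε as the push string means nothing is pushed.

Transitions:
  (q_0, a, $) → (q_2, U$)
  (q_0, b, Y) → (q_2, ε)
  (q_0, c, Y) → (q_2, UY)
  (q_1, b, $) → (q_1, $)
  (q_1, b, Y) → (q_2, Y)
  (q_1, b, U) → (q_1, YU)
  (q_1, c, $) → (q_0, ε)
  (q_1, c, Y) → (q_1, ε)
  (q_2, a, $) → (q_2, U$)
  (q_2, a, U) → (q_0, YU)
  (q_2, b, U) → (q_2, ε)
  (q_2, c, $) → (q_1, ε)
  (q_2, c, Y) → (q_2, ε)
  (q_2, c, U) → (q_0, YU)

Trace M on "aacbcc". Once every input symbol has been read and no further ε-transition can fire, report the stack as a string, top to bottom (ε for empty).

YU$

(q_0, aacbcc, $) ⊢ (q_2, acbcc, U$) ⊢ (q_0, cbcc, YU$) ⊢ (q_2, bcc, UYU$) ⊢ (q_2, cc, YU$) ⊢ (q_2, c, U$) ⊢ (q_0, ε, YU$)
All input consumed in state q_0 with stack YU$.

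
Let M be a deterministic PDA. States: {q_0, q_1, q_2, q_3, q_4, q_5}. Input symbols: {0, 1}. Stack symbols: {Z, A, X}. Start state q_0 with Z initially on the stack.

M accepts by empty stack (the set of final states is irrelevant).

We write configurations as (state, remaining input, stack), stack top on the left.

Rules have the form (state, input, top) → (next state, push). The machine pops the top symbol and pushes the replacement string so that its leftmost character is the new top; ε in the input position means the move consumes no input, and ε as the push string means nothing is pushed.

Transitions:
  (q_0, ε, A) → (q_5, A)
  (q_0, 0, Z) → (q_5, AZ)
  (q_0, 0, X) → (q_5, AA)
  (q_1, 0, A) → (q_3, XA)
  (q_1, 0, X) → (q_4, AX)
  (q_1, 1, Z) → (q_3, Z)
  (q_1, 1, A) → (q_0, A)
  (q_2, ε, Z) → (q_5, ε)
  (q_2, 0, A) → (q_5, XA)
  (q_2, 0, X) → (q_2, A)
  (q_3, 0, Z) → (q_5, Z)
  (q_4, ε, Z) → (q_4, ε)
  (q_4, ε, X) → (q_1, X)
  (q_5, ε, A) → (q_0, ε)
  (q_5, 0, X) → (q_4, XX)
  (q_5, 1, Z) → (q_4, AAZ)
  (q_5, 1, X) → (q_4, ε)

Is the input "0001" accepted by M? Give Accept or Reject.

(q_0, 0001, Z) ⊢ (q_5, 001, AZ) ⊢ (q_0, 001, Z) ⊢ (q_5, 01, AZ) ⊢ (q_0, 01, Z) ⊢ (q_5, 1, AZ) ⊢ (q_0, 1, Z)
No transition applies at (q_0, 1, Z); input not fully consumed.

Reject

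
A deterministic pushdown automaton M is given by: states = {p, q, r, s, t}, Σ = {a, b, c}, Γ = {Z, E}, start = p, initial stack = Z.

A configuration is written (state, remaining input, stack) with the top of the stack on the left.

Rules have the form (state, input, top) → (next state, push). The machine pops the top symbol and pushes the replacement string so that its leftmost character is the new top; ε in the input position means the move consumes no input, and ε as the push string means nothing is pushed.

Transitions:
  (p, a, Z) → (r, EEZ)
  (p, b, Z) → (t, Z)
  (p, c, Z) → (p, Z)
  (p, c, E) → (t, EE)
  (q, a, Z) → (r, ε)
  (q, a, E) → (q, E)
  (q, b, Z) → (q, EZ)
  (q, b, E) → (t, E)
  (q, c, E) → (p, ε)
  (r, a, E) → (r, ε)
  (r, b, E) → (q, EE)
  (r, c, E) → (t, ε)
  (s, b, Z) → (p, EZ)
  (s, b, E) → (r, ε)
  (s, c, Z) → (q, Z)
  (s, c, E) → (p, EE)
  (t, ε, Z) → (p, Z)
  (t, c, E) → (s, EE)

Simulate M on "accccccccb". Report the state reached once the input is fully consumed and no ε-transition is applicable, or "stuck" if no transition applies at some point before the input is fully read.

r

(p, accccccccb, Z)
  read a, top Z: go to r, push EEZ → (r, ccccccccb, EEZ)
  read c, top E: go to t, push ε → (t, cccccccb, EZ)
  read c, top E: go to s, push EE → (s, ccccccb, EEZ)
  read c, top E: go to p, push EE → (p, cccccb, EEEZ)
  read c, top E: go to t, push EE → (t, ccccb, EEEEZ)
  read c, top E: go to s, push EE → (s, cccb, EEEEEZ)
  read c, top E: go to p, push EE → (p, ccb, EEEEEEZ)
  read c, top E: go to t, push EE → (t, cb, EEEEEEEZ)
  read c, top E: go to s, push EE → (s, b, EEEEEEEEZ)
  read b, top E: go to r, push ε → (r, ε, EEEEEEEZ)
All input consumed; M is in state r.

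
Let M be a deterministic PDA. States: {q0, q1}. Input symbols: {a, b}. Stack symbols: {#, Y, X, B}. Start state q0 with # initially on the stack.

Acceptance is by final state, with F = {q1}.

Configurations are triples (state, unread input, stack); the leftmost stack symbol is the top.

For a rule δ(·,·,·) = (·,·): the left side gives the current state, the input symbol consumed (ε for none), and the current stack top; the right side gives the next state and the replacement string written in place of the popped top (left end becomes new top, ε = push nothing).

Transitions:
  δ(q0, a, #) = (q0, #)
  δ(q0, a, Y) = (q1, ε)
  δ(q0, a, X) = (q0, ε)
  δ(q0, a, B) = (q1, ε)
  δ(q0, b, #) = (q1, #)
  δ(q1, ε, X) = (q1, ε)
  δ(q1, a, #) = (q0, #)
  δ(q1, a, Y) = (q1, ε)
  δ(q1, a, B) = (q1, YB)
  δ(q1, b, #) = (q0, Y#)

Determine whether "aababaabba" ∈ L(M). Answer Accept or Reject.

Accept

(q0, aababaabba, #) ⊢ (q0, ababaabba, #) ⊢ (q0, babaabba, #) ⊢ (q1, abaabba, #) ⊢ (q0, baabba, #) ⊢ (q1, aabba, #) ⊢ (q0, abba, #) ⊢ (q0, bba, #) ⊢ (q1, ba, #) ⊢ (q0, a, Y#) ⊢ (q1, ε, #)
All input consumed; state q1 ∈ F.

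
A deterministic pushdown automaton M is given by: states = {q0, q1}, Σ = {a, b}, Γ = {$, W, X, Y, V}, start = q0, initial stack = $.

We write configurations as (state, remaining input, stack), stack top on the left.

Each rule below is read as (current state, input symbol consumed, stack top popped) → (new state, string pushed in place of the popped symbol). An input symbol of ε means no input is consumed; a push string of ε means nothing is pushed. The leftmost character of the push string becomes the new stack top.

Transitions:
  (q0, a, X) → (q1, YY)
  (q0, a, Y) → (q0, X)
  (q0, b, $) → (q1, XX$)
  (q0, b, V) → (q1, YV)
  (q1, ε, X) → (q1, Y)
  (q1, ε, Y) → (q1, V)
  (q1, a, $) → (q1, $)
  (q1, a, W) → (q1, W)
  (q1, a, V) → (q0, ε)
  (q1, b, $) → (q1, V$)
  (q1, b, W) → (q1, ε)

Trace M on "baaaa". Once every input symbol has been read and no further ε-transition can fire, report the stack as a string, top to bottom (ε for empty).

(q0, baaaa, $)
  read b, top $: go to q1, push XX$ → (q1, aaaa, XX$)
  ε-move, top X: go to q1, push Y → (q1, aaaa, YX$)
  ε-move, top Y: go to q1, push V → (q1, aaaa, VX$)
  read a, top V: go to q0, push ε → (q0, aaa, X$)
  read a, top X: go to q1, push YY → (q1, aa, YY$)
  ε-move, top Y: go to q1, push V → (q1, aa, VY$)
  read a, top V: go to q0, push ε → (q0, a, Y$)
  read a, top Y: go to q0, push X → (q0, ε, X$)
All input consumed in state q0 with stack X$.

X$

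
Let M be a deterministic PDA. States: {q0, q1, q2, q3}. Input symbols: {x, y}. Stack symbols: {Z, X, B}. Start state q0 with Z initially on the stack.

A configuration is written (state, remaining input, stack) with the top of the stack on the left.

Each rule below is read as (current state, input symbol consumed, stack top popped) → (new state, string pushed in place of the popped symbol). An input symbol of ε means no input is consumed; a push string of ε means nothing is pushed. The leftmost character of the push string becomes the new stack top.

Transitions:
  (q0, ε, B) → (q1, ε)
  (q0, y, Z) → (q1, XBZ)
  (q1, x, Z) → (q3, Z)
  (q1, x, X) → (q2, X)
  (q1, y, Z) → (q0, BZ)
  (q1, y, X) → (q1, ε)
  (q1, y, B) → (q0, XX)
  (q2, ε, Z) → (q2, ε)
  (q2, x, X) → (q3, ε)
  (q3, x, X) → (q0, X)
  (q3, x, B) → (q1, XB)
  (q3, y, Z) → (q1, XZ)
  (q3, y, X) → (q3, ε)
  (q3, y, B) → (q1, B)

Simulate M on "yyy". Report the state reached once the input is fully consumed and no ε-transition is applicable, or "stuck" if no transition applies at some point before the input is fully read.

q0

(q0, yyy, Z)
  read y, top Z: go to q1, push XBZ → (q1, yy, XBZ)
  read y, top X: go to q1, push ε → (q1, y, BZ)
  read y, top B: go to q0, push XX → (q0, ε, XXZ)
All input consumed; M is in state q0.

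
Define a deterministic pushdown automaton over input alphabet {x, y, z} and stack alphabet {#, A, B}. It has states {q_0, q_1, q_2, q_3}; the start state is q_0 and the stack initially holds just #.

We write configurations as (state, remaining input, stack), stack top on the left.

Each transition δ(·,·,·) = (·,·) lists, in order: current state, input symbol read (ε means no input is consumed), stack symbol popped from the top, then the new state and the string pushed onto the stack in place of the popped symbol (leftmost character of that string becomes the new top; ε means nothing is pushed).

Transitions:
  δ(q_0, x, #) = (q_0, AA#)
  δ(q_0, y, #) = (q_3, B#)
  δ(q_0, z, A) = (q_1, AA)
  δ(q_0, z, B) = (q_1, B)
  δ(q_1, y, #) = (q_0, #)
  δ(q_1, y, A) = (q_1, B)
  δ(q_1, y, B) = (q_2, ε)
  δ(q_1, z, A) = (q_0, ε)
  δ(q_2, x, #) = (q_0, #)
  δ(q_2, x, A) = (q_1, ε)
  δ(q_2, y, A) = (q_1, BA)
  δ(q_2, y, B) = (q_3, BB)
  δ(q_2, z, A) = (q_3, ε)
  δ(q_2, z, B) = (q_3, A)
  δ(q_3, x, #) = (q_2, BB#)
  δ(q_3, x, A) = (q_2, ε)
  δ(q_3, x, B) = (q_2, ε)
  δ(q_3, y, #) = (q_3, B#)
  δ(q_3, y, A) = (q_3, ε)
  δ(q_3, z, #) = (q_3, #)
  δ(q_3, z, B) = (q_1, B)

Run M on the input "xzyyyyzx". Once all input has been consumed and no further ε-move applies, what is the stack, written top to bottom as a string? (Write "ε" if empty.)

(q_0, xzyyyyzx, #)
  read x, top #: go to q_0, push AA# → (q_0, zyyyyzx, AA#)
  read z, top A: go to q_1, push AA → (q_1, yyyyzx, AAA#)
  read y, top A: go to q_1, push B → (q_1, yyyzx, BAA#)
  read y, top B: go to q_2, push ε → (q_2, yyzx, AA#)
  read y, top A: go to q_1, push BA → (q_1, yzx, BAA#)
  read y, top B: go to q_2, push ε → (q_2, zx, AA#)
  read z, top A: go to q_3, push ε → (q_3, x, A#)
  read x, top A: go to q_2, push ε → (q_2, ε, #)
All input consumed in state q_2 with stack #.

#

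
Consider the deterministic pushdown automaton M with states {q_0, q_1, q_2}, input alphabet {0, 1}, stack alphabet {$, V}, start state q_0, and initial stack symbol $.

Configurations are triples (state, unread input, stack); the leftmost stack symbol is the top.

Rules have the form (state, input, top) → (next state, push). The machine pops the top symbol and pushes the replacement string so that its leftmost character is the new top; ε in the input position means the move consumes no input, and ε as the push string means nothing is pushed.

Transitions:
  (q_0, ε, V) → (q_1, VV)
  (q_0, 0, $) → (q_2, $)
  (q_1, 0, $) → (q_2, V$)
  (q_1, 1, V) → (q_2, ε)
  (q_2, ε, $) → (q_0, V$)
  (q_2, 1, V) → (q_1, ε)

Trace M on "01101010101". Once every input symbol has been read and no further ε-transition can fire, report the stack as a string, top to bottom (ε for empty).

(q_0, 01101010101, $)
  read 0, top $: go to q_2, push $ → (q_2, 1101010101, $)
  ε-move, top $: go to q_0, push V$ → (q_0, 1101010101, V$)
  ε-move, top V: go to q_1, push VV → (q_1, 1101010101, VV$)
  read 1, top V: go to q_2, push ε → (q_2, 101010101, V$)
  read 1, top V: go to q_1, push ε → (q_1, 01010101, $)
  read 0, top $: go to q_2, push V$ → (q_2, 1010101, V$)
  read 1, top V: go to q_1, push ε → (q_1, 010101, $)
  read 0, top $: go to q_2, push V$ → (q_2, 10101, V$)
  read 1, top V: go to q_1, push ε → (q_1, 0101, $)
  read 0, top $: go to q_2, push V$ → (q_2, 101, V$)
  read 1, top V: go to q_1, push ε → (q_1, 01, $)
  read 0, top $: go to q_2, push V$ → (q_2, 1, V$)
  read 1, top V: go to q_1, push ε → (q_1, ε, $)
All input consumed in state q_1 with stack $.

$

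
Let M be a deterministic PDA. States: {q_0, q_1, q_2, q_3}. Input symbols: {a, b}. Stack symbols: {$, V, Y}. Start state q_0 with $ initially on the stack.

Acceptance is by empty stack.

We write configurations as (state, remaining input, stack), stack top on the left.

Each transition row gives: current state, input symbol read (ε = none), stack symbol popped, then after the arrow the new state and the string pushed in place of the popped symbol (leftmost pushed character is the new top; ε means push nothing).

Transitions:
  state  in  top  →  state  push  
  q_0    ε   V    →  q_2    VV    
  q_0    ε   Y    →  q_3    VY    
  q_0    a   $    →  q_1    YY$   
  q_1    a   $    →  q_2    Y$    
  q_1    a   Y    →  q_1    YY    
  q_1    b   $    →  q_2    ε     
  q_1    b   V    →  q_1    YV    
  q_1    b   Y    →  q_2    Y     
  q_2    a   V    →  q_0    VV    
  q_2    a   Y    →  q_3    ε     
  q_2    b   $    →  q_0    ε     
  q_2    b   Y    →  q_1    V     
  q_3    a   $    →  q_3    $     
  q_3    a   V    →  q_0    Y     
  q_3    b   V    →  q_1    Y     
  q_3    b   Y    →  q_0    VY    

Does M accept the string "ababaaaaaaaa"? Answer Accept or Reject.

(q_0, ababaaaaaaaa, $)
  read a, top $: go to q_1, push YY$ → (q_1, babaaaaaaaa, YY$)
  read b, top Y: go to q_2, push Y → (q_2, abaaaaaaaa, YY$)
  read a, top Y: go to q_3, push ε → (q_3, baaaaaaaa, Y$)
  read b, top Y: go to q_0, push VY → (q_0, aaaaaaaa, VY$)
  ε-move, top V: go to q_2, push VV → (q_2, aaaaaaaa, VVY$)
  read a, top V: go to q_0, push VV → (q_0, aaaaaaa, VVVY$)
  ε-move, top V: go to q_2, push VV → (q_2, aaaaaaa, VVVVY$)
  read a, top V: go to q_0, push VV → (q_0, aaaaaa, VVVVVY$)
  ε-move, top V: go to q_2, push VV → (q_2, aaaaaa, VVVVVVY$)
  read a, top V: go to q_0, push VV → (q_0, aaaaa, VVVVVVVY$)
  ε-move, top V: go to q_2, push VV → (q_2, aaaaa, VVVVVVVVY$)
  read a, top V: go to q_0, push VV → (q_0, aaaa, VVVVVVVVVY$)
  ε-move, top V: go to q_2, push VV → (q_2, aaaa, VVVVVVVVVVY$)
  read a, top V: go to q_0, push VV → (q_0, aaa, VVVVVVVVVVVY$)
  ε-move, top V: go to q_2, push VV → (q_2, aaa, VVVVVVVVVVVVY$)
  read a, top V: go to q_0, push VV → (q_0, aa, VVVVVVVVVVVVVY$)
  ε-move, top V: go to q_2, push VV → (q_2, aa, VVVVVVVVVVVVVVY$)
  read a, top V: go to q_0, push VV → (q_0, a, VVVVVVVVVVVVVVVY$)
  ε-move, top V: go to q_2, push VV → (q_2, a, VVVVVVVVVVVVVVVVY$)
  read a, top V: go to q_0, push VV → (q_0, ε, VVVVVVVVVVVVVVVVVY$)
  ε-move, top V: go to q_2, push VV → (q_2, ε, VVVVVVVVVVVVVVVVVVY$)
All input consumed; stack is VVVVVVVVVVVVVVVVVVY$, not empty, and no further ε-move applies.

Reject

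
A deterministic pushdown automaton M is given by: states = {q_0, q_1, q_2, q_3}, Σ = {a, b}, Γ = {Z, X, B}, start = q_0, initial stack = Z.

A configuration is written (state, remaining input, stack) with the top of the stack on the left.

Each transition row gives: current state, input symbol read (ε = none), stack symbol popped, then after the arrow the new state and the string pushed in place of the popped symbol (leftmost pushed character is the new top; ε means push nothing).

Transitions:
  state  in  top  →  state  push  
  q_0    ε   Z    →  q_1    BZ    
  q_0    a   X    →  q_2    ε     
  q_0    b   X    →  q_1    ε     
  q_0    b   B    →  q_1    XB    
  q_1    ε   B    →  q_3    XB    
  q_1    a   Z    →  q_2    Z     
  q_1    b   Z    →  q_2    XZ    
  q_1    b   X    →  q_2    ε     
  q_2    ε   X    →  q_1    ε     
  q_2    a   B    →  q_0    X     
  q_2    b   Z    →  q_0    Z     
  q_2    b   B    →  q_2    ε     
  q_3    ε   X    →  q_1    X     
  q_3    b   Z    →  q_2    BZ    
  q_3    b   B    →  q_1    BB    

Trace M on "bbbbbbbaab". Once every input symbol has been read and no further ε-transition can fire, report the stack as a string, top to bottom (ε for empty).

XBZ

(q_0, bbbbbbbaab, Z) ⊢ (q_1, bbbbbbbaab, BZ) ⊢ (q_3, bbbbbbbaab, XBZ) ⊢ (q_1, bbbbbbbaab, XBZ) ⊢ (q_2, bbbbbbaab, BZ) ⊢ (q_2, bbbbbaab, Z) ⊢ (q_0, bbbbaab, Z) ⊢ (q_1, bbbbaab, BZ) ⊢ (q_3, bbbbaab, XBZ) ⊢ (q_1, bbbbaab, XBZ) ⊢ (q_2, bbbaab, BZ) ⊢ (q_2, bbaab, Z) ⊢ (q_0, baab, Z) ⊢ (q_1, baab, BZ) ⊢ (q_3, baab, XBZ) ⊢ (q_1, baab, XBZ) ⊢ (q_2, aab, BZ) ⊢ (q_0, ab, XZ) ⊢ (q_2, b, Z) ⊢ (q_0, ε, Z) ⊢ (q_1, ε, BZ) ⊢ (q_3, ε, XBZ) ⊢ (q_1, ε, XBZ)
All input consumed in state q_1 with stack XBZ.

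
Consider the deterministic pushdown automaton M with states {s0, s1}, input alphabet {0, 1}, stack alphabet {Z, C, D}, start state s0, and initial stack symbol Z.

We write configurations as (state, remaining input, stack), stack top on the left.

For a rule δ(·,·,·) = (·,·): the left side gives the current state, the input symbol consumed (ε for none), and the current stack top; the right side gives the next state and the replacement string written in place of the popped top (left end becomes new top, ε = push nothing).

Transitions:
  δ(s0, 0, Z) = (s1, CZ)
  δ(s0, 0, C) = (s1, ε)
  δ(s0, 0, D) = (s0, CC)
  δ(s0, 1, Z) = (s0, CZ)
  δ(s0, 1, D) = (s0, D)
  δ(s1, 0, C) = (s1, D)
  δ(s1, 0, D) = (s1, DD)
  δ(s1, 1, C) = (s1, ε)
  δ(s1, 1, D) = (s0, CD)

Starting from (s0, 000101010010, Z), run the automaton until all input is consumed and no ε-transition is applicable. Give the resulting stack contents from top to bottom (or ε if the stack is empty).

(s0, 000101010010, Z) ⊢ (s1, 00101010010, CZ) ⊢ (s1, 0101010010, DZ) ⊢ (s1, 101010010, DDZ) ⊢ (s0, 01010010, CDDZ) ⊢ (s1, 1010010, DDZ) ⊢ (s0, 010010, CDDZ) ⊢ (s1, 10010, DDZ) ⊢ (s0, 0010, CDDZ) ⊢ (s1, 010, DDZ) ⊢ (s1, 10, DDDZ) ⊢ (s0, 0, CDDDZ) ⊢ (s1, ε, DDDZ)
All input consumed in state s1 with stack DDDZ.

DDDZ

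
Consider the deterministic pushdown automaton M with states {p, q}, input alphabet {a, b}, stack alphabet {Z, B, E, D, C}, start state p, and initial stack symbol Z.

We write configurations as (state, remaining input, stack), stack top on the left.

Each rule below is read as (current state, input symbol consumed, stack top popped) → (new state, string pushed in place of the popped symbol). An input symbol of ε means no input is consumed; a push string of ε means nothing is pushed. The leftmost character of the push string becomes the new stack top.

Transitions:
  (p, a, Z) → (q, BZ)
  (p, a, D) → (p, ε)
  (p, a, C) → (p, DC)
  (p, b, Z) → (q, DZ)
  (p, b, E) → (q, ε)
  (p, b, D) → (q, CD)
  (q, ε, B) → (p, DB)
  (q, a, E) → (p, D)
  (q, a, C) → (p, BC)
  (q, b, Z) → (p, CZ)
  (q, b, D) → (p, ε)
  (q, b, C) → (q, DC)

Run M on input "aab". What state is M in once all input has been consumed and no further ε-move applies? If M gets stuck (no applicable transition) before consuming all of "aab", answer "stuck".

stuck

(p, aab, Z)
  read a, top Z: go to q, push BZ → (q, ab, BZ)
  ε-move, top B: go to p, push DB → (p, ab, DBZ)
  read a, top D: go to p, push ε → (p, b, BZ)
No transition for (p, b, top B); M blocks with input b remaining.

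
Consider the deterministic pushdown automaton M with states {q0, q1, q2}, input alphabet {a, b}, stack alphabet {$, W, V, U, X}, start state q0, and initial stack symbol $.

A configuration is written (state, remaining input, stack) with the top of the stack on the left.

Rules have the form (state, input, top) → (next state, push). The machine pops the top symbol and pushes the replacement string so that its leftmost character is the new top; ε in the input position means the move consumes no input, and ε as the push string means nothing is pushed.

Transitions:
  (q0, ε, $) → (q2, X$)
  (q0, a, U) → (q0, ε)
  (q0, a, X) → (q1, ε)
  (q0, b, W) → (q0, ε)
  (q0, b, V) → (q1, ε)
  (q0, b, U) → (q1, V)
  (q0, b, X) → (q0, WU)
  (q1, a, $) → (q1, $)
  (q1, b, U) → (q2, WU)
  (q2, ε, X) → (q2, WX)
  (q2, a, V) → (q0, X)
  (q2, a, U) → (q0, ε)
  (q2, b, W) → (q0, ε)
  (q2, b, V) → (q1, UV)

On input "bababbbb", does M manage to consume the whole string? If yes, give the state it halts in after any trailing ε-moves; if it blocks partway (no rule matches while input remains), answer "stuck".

stuck

(q0, bababbbb, $) ⊢ (q2, bababbbb, X$) ⊢ (q2, bababbbb, WX$) ⊢ (q0, ababbbb, X$) ⊢ (q1, babbbb, $)
No transition for (q1, b, top $); M blocks with input babbbb remaining.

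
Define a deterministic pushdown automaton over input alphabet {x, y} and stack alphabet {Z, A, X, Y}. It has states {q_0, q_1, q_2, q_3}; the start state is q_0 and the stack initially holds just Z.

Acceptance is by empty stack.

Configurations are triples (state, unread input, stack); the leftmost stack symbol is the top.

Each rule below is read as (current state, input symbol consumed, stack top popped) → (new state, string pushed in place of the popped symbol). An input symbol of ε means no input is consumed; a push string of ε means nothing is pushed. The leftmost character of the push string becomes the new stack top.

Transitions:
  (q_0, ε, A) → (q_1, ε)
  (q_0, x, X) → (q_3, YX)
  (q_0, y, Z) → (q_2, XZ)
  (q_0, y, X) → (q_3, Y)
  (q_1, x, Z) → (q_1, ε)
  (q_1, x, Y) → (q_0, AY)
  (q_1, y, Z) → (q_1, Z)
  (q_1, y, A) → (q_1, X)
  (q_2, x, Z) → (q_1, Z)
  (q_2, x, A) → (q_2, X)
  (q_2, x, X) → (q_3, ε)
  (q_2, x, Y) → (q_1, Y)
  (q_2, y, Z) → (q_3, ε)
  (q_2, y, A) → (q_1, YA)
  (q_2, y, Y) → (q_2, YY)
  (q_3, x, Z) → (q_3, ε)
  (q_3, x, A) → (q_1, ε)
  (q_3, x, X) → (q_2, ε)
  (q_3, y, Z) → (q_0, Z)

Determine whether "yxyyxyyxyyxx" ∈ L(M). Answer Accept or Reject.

(q_0, yxyyxyyxyyxx, Z)
  read y, top Z: go to q_2, push XZ → (q_2, xyyxyyxyyxx, XZ)
  read x, top X: go to q_3, push ε → (q_3, yyxyyxyyxx, Z)
  read y, top Z: go to q_0, push Z → (q_0, yxyyxyyxx, Z)
  read y, top Z: go to q_2, push XZ → (q_2, xyyxyyxx, XZ)
  read x, top X: go to q_3, push ε → (q_3, yyxyyxx, Z)
  read y, top Z: go to q_0, push Z → (q_0, yxyyxx, Z)
  read y, top Z: go to q_2, push XZ → (q_2, xyyxx, XZ)
  read x, top X: go to q_3, push ε → (q_3, yyxx, Z)
  read y, top Z: go to q_0, push Z → (q_0, yxx, Z)
  read y, top Z: go to q_2, push XZ → (q_2, xx, XZ)
  read x, top X: go to q_3, push ε → (q_3, x, Z)
  read x, top Z: go to q_3, push ε → (q_3, ε, ε)
All input consumed and the stack is empty.

Accept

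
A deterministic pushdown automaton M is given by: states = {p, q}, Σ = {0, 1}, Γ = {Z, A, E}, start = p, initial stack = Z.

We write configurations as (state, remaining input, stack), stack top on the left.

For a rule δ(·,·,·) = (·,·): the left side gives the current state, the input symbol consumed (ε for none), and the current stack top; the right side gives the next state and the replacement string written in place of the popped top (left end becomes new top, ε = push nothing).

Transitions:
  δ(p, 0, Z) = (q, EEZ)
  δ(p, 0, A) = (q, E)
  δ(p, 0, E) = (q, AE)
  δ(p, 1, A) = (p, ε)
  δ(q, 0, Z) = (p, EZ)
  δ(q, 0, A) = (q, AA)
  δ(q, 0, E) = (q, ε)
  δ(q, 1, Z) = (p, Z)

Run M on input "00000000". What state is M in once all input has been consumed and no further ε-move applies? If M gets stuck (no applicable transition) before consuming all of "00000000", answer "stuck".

q

(p, 00000000, Z)
  read 0, top Z: go to q, push EEZ → (q, 0000000, EEZ)
  read 0, top E: go to q, push ε → (q, 000000, EZ)
  read 0, top E: go to q, push ε → (q, 00000, Z)
  read 0, top Z: go to p, push EZ → (p, 0000, EZ)
  read 0, top E: go to q, push AE → (q, 000, AEZ)
  read 0, top A: go to q, push AA → (q, 00, AAEZ)
  read 0, top A: go to q, push AA → (q, 0, AAAEZ)
  read 0, top A: go to q, push AA → (q, ε, AAAAEZ)
All input consumed; M is in state q.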